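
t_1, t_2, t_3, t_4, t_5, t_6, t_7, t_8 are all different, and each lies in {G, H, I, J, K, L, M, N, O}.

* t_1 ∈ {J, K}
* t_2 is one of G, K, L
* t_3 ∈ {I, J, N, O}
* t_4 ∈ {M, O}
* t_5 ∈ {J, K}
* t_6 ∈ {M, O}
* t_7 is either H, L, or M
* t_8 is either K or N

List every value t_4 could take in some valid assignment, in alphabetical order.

The 2 variables t_1 and t_5 are confined to {J, K}, which locks those values in; drop them from t_2, t_3, t_8.
That leaves t_8 = N. Strike N from t_3.
The 2 variables t_4 and t_6 are confined to {M, O}, which locks those values in; drop them from t_3, t_7.
t_3 must be I (only option left).
No further eliminations apply; t_4 can still be any of M, O.

M, O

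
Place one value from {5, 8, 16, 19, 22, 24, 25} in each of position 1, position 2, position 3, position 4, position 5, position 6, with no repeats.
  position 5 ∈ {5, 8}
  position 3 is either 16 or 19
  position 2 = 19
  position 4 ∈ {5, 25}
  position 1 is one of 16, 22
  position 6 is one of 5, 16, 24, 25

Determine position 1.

22

position 2 must be 19 (only option left). So position 3 can't be 19.
That leaves position 3 = 16. So position 1, position 6 can't be 16.
So position 1 = 22.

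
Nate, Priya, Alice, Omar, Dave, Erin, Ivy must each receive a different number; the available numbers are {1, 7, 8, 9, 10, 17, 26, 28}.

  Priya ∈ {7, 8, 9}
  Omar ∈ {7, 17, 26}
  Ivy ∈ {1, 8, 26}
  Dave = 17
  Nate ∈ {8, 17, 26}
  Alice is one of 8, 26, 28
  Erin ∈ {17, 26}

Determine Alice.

Dave's domain is down to {17}, so Dave = 17. Strike 17 from Nate, Omar, Erin.
That leaves Erin = 26. Eliminate 26 elsewhere: Nate, Alice, Omar, Ivy.
Nate must be 8 (only option left). Strike 8 from Priya, Alice, Ivy.
So Alice = 28.

28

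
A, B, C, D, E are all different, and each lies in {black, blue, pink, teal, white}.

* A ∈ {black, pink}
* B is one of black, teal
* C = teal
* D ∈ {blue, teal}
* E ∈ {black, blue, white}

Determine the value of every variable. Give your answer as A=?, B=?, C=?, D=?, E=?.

A=pink, B=black, C=teal, D=blue, E=white

C's domain is down to {teal}, so C = teal. Eliminate teal elsewhere: B, D.
D must be blue (only option left). Strike blue from E.
That leaves B = black. Remove black from A, E.
That leaves E = white.
A has just one choice, so A = pink.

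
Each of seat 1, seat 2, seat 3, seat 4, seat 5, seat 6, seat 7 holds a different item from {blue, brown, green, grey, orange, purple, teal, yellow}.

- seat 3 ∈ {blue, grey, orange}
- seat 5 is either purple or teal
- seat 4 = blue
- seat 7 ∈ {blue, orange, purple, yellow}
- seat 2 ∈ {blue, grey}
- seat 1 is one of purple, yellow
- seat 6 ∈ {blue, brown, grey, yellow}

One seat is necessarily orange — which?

seat 3

seat 4 must be blue (only option left). Remove blue from seat 2, seat 3, seat 6, seat 7.
That leaves seat 2 = grey. Eliminate grey elsewhere: seat 3, seat 6.
So orange goes to seat 3.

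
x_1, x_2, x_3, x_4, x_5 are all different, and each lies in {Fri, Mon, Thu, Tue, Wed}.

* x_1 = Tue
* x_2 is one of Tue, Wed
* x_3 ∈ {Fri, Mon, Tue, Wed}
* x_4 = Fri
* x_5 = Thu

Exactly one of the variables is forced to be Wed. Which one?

x_1's domain is down to {Tue}, so x_1 = Tue. Eliminate Tue elsewhere: x_2, x_3.
So Wed goes to x_2.

x_2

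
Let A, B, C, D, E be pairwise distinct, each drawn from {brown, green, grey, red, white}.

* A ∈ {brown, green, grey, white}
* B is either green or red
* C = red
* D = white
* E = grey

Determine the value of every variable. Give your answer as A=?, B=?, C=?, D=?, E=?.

A=brown, B=green, C=red, D=white, E=grey

C must be red (only option left). Remove red from B.
That leaves D = white. Eliminate white elsewhere: A.
E must be grey (only option left). So A can't be grey.
That leaves B = green. Strike green from A.
A's domain is down to {brown}, so A = brown.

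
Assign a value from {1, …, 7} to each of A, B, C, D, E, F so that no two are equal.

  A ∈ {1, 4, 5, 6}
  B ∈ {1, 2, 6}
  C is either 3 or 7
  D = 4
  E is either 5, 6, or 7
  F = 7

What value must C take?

D must be 4 (only option left). Eliminate 4 elsewhere: A.
F's domain is down to {7}, so F = 7. Eliminate 7 elsewhere: C, E.
So C = 3.

3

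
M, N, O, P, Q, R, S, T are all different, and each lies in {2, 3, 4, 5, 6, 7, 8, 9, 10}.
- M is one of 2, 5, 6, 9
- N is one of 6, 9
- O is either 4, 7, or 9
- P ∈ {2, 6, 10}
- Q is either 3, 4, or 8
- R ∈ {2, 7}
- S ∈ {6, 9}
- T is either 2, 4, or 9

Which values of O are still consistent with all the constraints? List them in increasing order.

4, 7

N and S share exactly the 2 values {6, 9}; by pigeonhole those values go to them, so strike 6, 9 from M, O, P, T.
O, R, T between them cover only {2, 4, 7} — a naked triple. Remove those values from M, P, Q.
M has just one choice, so M = 5.
P must be 10 (only option left).
No further eliminations apply; O can still be any of 4, 7.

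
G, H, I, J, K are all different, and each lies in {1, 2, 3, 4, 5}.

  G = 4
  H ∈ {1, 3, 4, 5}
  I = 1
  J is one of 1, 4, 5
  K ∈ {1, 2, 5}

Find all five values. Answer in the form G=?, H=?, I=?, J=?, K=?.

G=4, H=3, I=1, J=5, K=2

G's domain is down to {4}, so G = 4. Eliminate 4 elsewhere: H, J.
I's domain is down to {1}, so I = 1. Eliminate 1 elsewhere: H, J, K.
J must be 5 (only option left). Remove 5 from H, K.
K must be 2 (only option left).
That leaves H = 3.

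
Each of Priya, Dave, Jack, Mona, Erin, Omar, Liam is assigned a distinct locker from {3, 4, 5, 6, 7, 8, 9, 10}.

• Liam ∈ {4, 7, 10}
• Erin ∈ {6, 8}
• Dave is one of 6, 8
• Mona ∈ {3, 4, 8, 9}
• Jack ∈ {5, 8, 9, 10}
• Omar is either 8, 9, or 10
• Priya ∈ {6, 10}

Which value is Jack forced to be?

Dave and Erin between them cover only {6, 8} — a naked pair. Remove those values from Priya, Jack, Mona, Omar.
Priya must be 10 (only option left). Eliminate 10 elsewhere: Jack, Omar, Liam.
Omar must be 9 (only option left). Remove 9 from Jack, Mona.
So Jack = 5.

5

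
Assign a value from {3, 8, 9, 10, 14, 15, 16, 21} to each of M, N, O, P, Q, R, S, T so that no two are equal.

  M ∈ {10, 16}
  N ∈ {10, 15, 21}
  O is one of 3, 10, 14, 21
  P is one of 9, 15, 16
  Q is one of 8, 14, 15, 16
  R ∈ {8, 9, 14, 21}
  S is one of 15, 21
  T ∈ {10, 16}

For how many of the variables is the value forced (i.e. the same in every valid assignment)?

2

The 8 variables draw from only 8 values {3, 8, 9, 10, 14, 15, 16, 21}, so each is used; only O can be 3, hence O = 3.
The 2 variables M and T are confined to {10, 16}, which locks those values in; drop them from N, P, Q.
N and S share exactly the 2 values {15, 21}; by pigeonhole those values go to them, so strike 15, 21 from P, Q, R.
P must be 9 (only option left). So R can't be 9.
Determined: O=3, P=9. The other variables each still have more than one consistent value. That makes 2.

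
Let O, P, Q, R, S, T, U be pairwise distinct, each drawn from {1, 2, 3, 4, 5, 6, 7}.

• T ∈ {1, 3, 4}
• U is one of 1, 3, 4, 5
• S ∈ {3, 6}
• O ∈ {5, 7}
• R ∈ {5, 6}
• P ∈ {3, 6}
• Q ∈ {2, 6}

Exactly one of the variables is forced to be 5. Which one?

The 7 variables together cover exactly {1, 2, 3, 4, 5, 6, 7} — 7 values for 7 variables — and 2 appears only in Q's list, so Q = 2.
The 6 still-open variables draw from only 6 values {1, 3, 4, 5, 6, 7}, so each is used; only O can be 7, hence O = 7.
P and S between them cover only {3, 6} — a naked pair. Remove those values from R, T, U.
So 5 goes to R.

R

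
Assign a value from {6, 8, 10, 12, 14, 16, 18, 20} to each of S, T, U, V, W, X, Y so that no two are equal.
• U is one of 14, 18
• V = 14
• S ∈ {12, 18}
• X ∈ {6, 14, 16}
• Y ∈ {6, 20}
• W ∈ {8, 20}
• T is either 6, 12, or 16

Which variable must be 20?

Y

V has just one choice, so V = 14. So U, X can't be 14.
U must be 18 (only option left). Strike 18 from S.
That leaves S = 12. Remove 12 from T.
The 4 still-open variables draw from only 4 values {6, 8, 16, 20}, so each is used; only W can be 8, hence W = 8.
The 3 still-open variables together cover exactly {6, 16, 20} — 3 values for 3 variables — and 20 appears only in Y's list, so Y = 20.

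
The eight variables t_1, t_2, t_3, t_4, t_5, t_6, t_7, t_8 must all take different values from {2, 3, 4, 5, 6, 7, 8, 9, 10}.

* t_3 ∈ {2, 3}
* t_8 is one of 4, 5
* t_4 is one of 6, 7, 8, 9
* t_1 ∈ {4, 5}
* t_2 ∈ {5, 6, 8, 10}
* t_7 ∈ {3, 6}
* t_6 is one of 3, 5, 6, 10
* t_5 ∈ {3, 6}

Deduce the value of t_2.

t_1 and t_8 share exactly the 2 values {4, 5}; by pigeonhole those values go to them, so strike 4, 5 from t_2, t_6.
t_5 and t_7 between them cover only {3, 6} — a naked pair. Remove those values from t_2, t_3, t_4, t_6.
t_3's domain is down to {2}, so t_3 = 2.
t_6 has just one choice, so t_6 = 10. Eliminate 10 elsewhere: t_2.
So t_2 = 8.

8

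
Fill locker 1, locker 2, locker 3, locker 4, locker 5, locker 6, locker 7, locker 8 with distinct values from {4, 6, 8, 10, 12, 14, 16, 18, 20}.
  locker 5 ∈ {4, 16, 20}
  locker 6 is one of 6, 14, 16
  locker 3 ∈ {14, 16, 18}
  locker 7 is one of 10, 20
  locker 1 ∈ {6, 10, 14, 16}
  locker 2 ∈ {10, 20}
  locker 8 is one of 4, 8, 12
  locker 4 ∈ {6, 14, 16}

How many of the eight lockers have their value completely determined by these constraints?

2

locker 2 and locker 7 between them cover only {10, 20} — a naked pair. Remove those values from locker 1, locker 5.
locker 1, locker 4, locker 6 share exactly the 3 values {6, 14, 16}; by pigeonhole those values go to them, so strike 6, 14, 16 from locker 3, locker 5.
locker 3 has just one choice, so locker 3 = 18.
locker 5's domain is down to {4}, so locker 5 = 4. Eliminate 4 elsewhere: locker 8.
Determined: locker 3=18, locker 5=4. The other lockers each still have more than one consistent value. That makes 2.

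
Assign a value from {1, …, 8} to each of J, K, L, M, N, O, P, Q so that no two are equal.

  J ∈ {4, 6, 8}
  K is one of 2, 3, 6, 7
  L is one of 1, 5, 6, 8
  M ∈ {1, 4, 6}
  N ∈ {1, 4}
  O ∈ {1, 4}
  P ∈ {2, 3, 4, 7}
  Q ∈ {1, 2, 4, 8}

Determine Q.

2

The 8 variables together cover exactly {1, 2, 3, 4, 5, 6, 7, 8} — 8 values for 8 variables — and 5 appears only in L's list, so L = 5.
N and O between them cover only {1, 4} — a naked pair. Remove those values from J, M, P, Q.
M must be 6 (only option left). Strike 6 from J, K.
That leaves J = 8. Remove 8 from Q.
So Q = 2.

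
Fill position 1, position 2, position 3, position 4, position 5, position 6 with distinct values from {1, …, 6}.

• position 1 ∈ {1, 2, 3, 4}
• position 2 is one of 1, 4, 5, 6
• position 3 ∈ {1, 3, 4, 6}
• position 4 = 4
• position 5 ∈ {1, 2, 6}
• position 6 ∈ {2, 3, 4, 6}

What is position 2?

position 4 must be 4 (only option left). Remove 4 from position 1, position 2, position 3, position 6.
The 5 still-open variables together cover exactly {1, 2, 3, 5, 6} — 5 values for 5 variables — and 5 appears only in position 2's list, so position 2 = 5.

5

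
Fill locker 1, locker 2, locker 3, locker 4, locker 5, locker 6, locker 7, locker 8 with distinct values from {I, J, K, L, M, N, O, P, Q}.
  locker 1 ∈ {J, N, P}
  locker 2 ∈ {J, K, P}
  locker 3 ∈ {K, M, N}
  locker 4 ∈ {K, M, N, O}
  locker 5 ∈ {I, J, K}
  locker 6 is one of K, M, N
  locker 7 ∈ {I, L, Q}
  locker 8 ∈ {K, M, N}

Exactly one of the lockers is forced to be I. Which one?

The 3 variables locker 3, locker 6, locker 8 are confined to {K, M, N}, which locks those values in; drop them from locker 1, locker 2, locker 4, locker 5.
locker 4 has just one choice, so locker 4 = O.
The 2 variables locker 1 and locker 2 are confined to {J, P}, which locks those values in; drop them from locker 5.
So I goes to locker 5.

locker 5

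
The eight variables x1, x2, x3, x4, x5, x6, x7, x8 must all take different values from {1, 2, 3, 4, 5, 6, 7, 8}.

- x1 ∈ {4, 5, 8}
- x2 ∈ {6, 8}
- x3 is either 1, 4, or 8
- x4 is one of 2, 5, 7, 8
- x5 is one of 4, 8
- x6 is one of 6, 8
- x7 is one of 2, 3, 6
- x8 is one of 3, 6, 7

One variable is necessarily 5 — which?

The 8 variables draw from only 8 values {1, 2, 3, 4, 5, 6, 7, 8}, so each is used; only x3 can be 1, hence x3 = 1.
x2 and x6 share exactly the 2 values {6, 8}; by pigeonhole those values go to them, so strike 6, 8 from x1, x4, x5, x7, x8.
x5's domain is down to {4}, so x5 = 4. Strike 4 from x1.

x1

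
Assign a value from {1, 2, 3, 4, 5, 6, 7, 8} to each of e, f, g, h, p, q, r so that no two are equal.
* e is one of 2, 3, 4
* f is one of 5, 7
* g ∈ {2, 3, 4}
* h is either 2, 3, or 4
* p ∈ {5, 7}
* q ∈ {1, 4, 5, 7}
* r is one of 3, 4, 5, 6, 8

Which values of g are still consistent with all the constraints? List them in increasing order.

2, 3, 4

f and p between them cover only {5, 7} — a naked pair. Remove those values from q, r.
e, g, h between them cover only {2, 3, 4} — a naked triple. Remove those values from q, r.
q must be 1 (only option left).
No further eliminations apply; g can still be any of 2, 3, 4.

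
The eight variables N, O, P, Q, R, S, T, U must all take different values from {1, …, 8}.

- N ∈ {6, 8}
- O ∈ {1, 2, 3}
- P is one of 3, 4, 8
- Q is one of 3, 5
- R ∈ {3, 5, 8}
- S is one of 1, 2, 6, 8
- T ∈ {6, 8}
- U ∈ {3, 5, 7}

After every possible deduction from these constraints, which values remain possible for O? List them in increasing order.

1, 2

The 8 variables draw from only 8 values {1, 2, 3, 4, 5, 6, 7, 8}, so each is used; only P can be 4, hence P = 4.
The 7 still-open variables draw from only 7 values {1, 2, 3, 5, 6, 7, 8}, so each is used; only U can be 7, hence U = 7.
The 2 variables N and T are confined to {6, 8}, which locks those values in; drop them from R, S.
Q and R share exactly the 2 values {3, 5}; by pigeonhole those values go to them, so strike 3, 5 from O.
No further eliminations apply; O can still be any of 1, 2.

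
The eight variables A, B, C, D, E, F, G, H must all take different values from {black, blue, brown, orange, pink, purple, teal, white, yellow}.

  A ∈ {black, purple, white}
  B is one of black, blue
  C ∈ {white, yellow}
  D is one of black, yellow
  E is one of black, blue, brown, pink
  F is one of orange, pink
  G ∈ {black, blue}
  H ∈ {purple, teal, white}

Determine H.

teal

B and G share exactly the 2 values {black, blue}; by pigeonhole those values go to them, so strike black, blue from A, D, E.
D has just one choice, so D = yellow. So C can't be yellow.
C has just one choice, so C = white. Remove white from A, H.
A must be purple (only option left). Strike purple from H.
So H = teal.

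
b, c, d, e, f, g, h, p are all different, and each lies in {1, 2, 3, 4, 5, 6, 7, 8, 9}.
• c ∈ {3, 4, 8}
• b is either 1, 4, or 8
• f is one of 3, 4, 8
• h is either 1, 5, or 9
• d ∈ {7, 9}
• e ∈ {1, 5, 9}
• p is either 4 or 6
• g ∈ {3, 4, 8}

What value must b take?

1

Among the 8 variables, 6 fits only p (and all 8 values in {1, 3, 4, 5, 6, 7, 8, 9} must be used), so p = 6.
The 7 still-open variables draw from only 7 values {1, 3, 4, 5, 7, 8, 9}, so each is used; only d can be 7, hence d = 7.
c, f, g between them cover only {3, 4, 8} — a naked triple. Remove those values from b.
So b = 1.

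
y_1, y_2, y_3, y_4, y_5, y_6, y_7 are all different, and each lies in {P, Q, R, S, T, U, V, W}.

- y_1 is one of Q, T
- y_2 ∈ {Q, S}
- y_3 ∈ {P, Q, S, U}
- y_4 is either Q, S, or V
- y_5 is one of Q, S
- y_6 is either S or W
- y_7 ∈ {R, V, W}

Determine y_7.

The 2 variables y_2 and y_5 are confined to {Q, S}, which locks those values in; drop them from y_1, y_3, y_4, y_6.
y_1 must be T (only option left).
y_4 must be V (only option left). So y_7 can't be V.
y_6's domain is down to {W}, so y_6 = W. Eliminate W elsewhere: y_7.
So y_7 = R.

R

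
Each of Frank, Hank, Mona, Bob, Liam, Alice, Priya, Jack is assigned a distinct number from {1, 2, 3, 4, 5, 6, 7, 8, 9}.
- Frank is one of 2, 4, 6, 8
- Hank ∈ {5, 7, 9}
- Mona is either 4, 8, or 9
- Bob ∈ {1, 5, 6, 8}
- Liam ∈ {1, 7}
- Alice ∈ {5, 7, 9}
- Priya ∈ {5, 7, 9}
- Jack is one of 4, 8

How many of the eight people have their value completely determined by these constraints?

3

Among the 8 variables, 2 fits only Frank (and all 8 values in {1, 2, 4, 5, 6, 7, 8, 9} must be used), so Frank = 2.
Among the 7 still-open variables, 6 fits only Bob (and all 7 values in {1, 4, 5, 6, 7, 8, 9} must be used), so Bob = 6.
The 6 still-open variables together cover exactly {1, 4, 5, 7, 8, 9} — 6 values for 6 variables — and 1 appears only in Liam's list, so Liam = 1.
Hank, Alice, Priya share exactly the 3 values {5, 7, 9}; by pigeonhole those values go to them, so strike 5, 7, 9 from Mona.
Determined: Frank=2, Bob=6, Liam=1. The other people each still have more than one consistent value. That makes 3.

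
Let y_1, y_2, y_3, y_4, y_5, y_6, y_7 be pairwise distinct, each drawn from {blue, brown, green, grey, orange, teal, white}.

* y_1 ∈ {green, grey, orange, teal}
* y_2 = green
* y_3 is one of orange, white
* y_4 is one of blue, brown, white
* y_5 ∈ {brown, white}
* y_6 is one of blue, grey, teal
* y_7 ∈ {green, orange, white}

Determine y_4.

y_2 has just one choice, so y_2 = green. Remove green from y_1, y_7.
y_3 and y_7 between them cover only {orange, white} — a naked pair. Remove those values from y_1, y_4, y_5.
y_5's domain is down to {brown}, so y_5 = brown. Eliminate brown elsewhere: y_4.
So y_4 = blue.

blue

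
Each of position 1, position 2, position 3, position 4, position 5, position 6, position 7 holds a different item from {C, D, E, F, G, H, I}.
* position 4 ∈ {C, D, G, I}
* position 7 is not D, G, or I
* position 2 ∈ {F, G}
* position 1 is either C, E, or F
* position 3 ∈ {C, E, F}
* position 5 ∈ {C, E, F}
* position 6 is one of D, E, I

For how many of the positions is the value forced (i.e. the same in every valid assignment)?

The 7 variables draw from only 7 values {C, D, E, F, G, H, I}, so each is used; only position 7 can be H, hence position 7 = H.
position 1, position 3, position 5 share exactly the 3 values {C, E, F}; by pigeonhole those values go to them, so strike C, E, F from position 2, position 4, position 6.
position 2's domain is down to {G}, so position 2 = G. Eliminate G elsewhere: position 4.
Determined: position 2=G, position 7=H. The other positions each still have more than one consistent value. That makes 2.

2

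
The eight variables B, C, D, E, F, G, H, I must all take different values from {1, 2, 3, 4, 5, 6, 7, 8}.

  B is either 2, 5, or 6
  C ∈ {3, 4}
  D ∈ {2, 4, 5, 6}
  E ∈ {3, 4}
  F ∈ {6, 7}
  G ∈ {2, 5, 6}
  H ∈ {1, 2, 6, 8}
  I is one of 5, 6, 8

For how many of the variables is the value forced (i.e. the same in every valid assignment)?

3

Among the 8 variables, 1 fits only H (and all 8 values in {1, 2, 3, 4, 5, 6, 7, 8} must be used), so H = 1.
The 7 still-open variables draw from only 7 values {2, 3, 4, 5, 6, 7, 8}, so each is used; only F can be 7, hence F = 7.
Among the 6 still-open variables, 8 fits only I (and all 6 values in {2, 3, 4, 5, 6, 8} must be used), so I = 8.
C and E share exactly the 2 values {3, 4}; by pigeonhole those values go to them, so strike 3, 4 from D.
Determined: F=7, H=1, I=8. The other variables each still have more than one consistent value. That makes 3.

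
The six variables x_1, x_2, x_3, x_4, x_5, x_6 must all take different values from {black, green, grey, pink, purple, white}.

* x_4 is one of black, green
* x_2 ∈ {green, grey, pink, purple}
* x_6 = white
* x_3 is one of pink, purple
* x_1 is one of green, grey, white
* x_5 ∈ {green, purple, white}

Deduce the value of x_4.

black

x_6 must be white (only option left). Eliminate white elsewhere: x_1, x_5.
Among the 5 still-open variables, black fits only x_4 (and all 5 values in {black, green, grey, pink, purple} must be used), so x_4 = black.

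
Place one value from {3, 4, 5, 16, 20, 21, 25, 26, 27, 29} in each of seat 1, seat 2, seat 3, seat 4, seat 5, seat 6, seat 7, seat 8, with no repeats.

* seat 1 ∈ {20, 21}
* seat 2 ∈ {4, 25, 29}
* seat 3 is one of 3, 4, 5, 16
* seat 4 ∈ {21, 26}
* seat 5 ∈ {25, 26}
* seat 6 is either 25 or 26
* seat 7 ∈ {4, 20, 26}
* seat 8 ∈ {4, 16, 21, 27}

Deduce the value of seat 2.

seat 5 and seat 6 between them cover only {25, 26} — a naked pair. Remove those values from seat 2, seat 4, seat 7.
seat 4 must be 21 (only option left). Strike 21 from seat 1, seat 8.
That leaves seat 1 = 20. Eliminate 20 elsewhere: seat 7.
seat 7 must be 4 (only option left). Eliminate 4 elsewhere: seat 2, seat 3, seat 8.
So seat 2 = 29.

29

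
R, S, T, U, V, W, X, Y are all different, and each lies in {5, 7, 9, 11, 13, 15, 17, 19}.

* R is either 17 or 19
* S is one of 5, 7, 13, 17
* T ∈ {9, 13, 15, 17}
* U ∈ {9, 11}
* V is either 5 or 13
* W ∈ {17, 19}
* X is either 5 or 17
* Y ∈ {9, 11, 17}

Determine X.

The 8 variables together cover exactly {5, 7, 9, 11, 13, 15, 17, 19} — 8 values for 8 variables — and 7 appears only in S's list, so S = 7.
The 7 still-open variables together cover exactly {5, 9, 11, 13, 15, 17, 19} — 7 values for 7 variables — and 15 appears only in T's list, so T = 15.
The 6 still-open variables draw from only 6 values {5, 9, 11, 13, 17, 19}, so each is used; only V can be 13, hence V = 13.
The 5 still-open variables together cover exactly {5, 9, 11, 17, 19} — 5 values for 5 variables — and 5 appears only in X's list, so X = 5.

5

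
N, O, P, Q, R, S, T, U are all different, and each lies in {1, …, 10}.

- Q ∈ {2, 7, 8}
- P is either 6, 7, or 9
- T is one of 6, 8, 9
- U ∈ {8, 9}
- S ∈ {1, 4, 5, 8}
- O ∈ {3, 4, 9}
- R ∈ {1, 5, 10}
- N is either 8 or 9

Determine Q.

N and U share exactly the 2 values {8, 9}; by pigeonhole those values go to them, so strike 8, 9 from O, P, Q, S, T.
That leaves T = 6. Eliminate 6 elsewhere: P.
That leaves P = 7. Strike 7 from Q.
So Q = 2.

2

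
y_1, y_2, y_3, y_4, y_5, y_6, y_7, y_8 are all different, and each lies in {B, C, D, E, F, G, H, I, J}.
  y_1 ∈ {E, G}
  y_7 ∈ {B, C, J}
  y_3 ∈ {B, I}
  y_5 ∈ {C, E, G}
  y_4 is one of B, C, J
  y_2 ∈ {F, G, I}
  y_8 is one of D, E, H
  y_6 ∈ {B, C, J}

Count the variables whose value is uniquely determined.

y_4, y_6, y_7 share exactly the 3 values {B, C, J}; by pigeonhole those values go to them, so strike B, C, J from y_3, y_5.
y_3 must be I (only option left). So y_2 can't be I.
The 2 variables y_1 and y_5 are confined to {E, G}, which locks those values in; drop them from y_2, y_8.
That leaves y_2 = F.
Determined: y_2=F, y_3=I. The other variables each still have more than one consistent value. That makes 2.

2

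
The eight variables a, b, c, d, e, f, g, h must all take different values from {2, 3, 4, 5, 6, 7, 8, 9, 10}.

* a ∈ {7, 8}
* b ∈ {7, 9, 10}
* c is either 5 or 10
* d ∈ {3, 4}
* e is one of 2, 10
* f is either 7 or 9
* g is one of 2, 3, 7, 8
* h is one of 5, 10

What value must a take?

The 8 variables draw from only 8 values {2, 3, 4, 5, 7, 8, 9, 10}, so each is used; only d can be 4, hence d = 4.
The 7 still-open variables draw from only 7 values {2, 3, 5, 7, 8, 9, 10}, so each is used; only g can be 3, hence g = 3.
The 6 still-open variables together cover exactly {2, 5, 7, 8, 9, 10} — 6 values for 6 variables — and 2 appears only in e's list, so e = 2.
The 5 still-open variables draw from only 5 values {5, 7, 8, 9, 10}, so each is used; only a can be 8, hence a = 8.

8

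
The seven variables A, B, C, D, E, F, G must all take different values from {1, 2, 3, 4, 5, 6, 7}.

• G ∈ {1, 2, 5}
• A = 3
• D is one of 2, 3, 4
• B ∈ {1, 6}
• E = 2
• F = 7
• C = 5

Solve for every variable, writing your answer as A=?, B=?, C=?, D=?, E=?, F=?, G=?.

A=3, B=6, C=5, D=4, E=2, F=7, G=1

A's domain is down to {3}, so A = 3. Eliminate 3 elsewhere: D.
C must be 5 (only option left). Remove 5 from G.
E's domain is down to {2}, so E = 2. Strike 2 from D, G.
F has just one choice, so F = 7.
G's domain is down to {1}, so G = 1. So B can't be 1.
B has just one choice, so B = 6.
D's domain is down to {4}, so D = 4.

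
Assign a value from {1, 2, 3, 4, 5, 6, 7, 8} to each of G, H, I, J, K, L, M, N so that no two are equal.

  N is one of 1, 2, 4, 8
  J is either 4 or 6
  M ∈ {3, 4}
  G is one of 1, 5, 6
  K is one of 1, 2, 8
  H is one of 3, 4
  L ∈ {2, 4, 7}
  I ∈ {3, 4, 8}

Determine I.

8

The 8 variables draw from only 8 values {1, 2, 3, 4, 5, 6, 7, 8}, so each is used; only G can be 5, hence G = 5.
The 7 still-open variables draw from only 7 values {1, 2, 3, 4, 6, 7, 8}, so each is used; only J can be 6, hence J = 6.
The 6 still-open variables draw from only 6 values {1, 2, 3, 4, 7, 8}, so each is used; only L can be 7, hence L = 7.
H and M between them cover only {3, 4} — a naked pair. Remove those values from I, N.
So I = 8.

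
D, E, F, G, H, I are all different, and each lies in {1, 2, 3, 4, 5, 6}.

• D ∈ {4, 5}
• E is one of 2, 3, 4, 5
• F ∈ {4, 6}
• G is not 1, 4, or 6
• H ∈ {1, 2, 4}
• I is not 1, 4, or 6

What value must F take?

The 6 variables draw from only 6 values {1, 2, 3, 4, 5, 6}, so each is used; only H can be 1, hence H = 1.
Among the 5 still-open variables, 6 fits only F (and all 5 values in {2, 3, 4, 5, 6} must be used), so F = 6.

6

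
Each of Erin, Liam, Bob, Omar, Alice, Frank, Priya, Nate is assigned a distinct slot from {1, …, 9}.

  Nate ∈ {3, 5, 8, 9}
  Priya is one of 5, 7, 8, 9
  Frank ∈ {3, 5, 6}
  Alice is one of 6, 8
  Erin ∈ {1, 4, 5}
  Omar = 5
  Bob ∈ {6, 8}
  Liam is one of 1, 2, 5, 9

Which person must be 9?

Omar must be 5 (only option left). Remove 5 from Erin, Liam, Frank, Priya, Nate.
Bob and Alice share exactly the 2 values {6, 8}; by pigeonhole those values go to them, so strike 6, 8 from Frank, Priya, Nate.
Frank's domain is down to {3}, so Frank = 3. Remove 3 from Nate.
So 9 goes to Nate.

Nate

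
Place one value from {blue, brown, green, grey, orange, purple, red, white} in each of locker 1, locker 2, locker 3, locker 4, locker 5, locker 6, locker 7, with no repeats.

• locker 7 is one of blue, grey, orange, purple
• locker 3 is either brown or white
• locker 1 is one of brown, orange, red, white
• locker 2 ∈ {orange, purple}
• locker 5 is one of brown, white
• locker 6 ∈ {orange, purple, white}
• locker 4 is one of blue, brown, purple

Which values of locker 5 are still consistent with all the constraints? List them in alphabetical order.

Among the 7 variables, grey fits only locker 7 (and all 7 values in {blue, brown, grey, orange, purple, red, white} must be used), so locker 7 = grey.
The 6 still-open variables draw from only 6 values {blue, brown, orange, purple, red, white}, so each is used; only locker 4 can be blue, hence locker 4 = blue.
The 5 still-open variables draw from only 5 values {brown, orange, purple, red, white}, so each is used; only locker 1 can be red, hence locker 1 = red.
locker 3 and locker 5 share exactly the 2 values {brown, white}; by pigeonhole those values go to them, so strike brown, white from locker 6.
No further eliminations apply; locker 5 can still be any of brown, white.

brown, white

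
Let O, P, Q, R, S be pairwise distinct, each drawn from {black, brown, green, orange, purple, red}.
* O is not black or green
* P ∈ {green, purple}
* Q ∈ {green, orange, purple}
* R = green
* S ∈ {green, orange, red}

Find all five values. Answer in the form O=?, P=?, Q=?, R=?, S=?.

O=brown, P=purple, Q=orange, R=green, S=red

R must be green (only option left). Eliminate green elsewhere: P, Q, S.
P must be purple (only option left). Remove purple from O, Q.
That leaves Q = orange. So O, S can't be orange.
S has just one choice, so S = red. Eliminate red elsewhere: O.
O's domain is down to {brown}, so O = brown.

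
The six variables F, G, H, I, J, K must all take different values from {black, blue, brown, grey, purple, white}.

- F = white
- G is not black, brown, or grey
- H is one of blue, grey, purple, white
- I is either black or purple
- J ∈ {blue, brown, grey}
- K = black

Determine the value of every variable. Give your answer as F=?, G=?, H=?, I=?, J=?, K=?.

F has just one choice, so F = white. So G, H can't be white.
That leaves K = black. Eliminate black elsewhere: I.
I's domain is down to {purple}, so I = purple. Remove purple from G, H.
G has just one choice, so G = blue. Strike blue from H, J.
H's domain is down to {grey}, so H = grey. Strike grey from J.
J has just one choice, so J = brown.

F=white, G=blue, H=grey, I=purple, J=brown, K=black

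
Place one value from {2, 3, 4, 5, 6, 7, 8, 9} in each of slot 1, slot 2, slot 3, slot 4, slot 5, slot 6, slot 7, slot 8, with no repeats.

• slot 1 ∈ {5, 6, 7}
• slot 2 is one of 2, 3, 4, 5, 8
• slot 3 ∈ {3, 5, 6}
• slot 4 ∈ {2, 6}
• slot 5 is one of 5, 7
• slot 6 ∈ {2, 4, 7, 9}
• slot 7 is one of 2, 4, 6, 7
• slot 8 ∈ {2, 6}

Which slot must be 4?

Among the 8 variables, 8 fits only slot 2 (and all 8 values in {2, 3, 4, 5, 6, 7, 8, 9} must be used), so slot 2 = 8.
The 7 still-open variables together cover exactly {2, 3, 4, 5, 6, 7, 9} — 7 values for 7 variables — and 3 appears only in slot 3's list, so slot 3 = 3.
The 6 still-open variables together cover exactly {2, 4, 5, 6, 7, 9} — 6 values for 6 variables — and 9 appears only in slot 6's list, so slot 6 = 9.
Among the 5 still-open variables, 4 fits only slot 7 (and all 5 values in {2, 4, 5, 6, 7} must be used), so slot 7 = 4.

slot 7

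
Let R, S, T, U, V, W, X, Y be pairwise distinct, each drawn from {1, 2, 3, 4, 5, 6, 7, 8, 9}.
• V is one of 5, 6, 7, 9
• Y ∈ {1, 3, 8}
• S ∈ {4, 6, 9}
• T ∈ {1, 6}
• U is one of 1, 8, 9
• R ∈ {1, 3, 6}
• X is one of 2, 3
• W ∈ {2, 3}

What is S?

4

W and X share exactly the 2 values {2, 3}; by pigeonhole those values go to them, so strike 2, 3 from R, Y.
R and T between them cover only {1, 6} — a naked pair. Remove those values from S, U, V, Y.
That leaves Y = 8. Strike 8 from U.
U has just one choice, so U = 9. Remove 9 from S, V.
So S = 4.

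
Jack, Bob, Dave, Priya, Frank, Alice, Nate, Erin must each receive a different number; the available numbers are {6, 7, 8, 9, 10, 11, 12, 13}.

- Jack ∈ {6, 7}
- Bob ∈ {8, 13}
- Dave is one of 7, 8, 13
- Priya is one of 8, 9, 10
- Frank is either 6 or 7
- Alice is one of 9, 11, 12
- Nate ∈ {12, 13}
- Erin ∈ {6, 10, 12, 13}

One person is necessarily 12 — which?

Nate

The 8 variables together cover exactly {6, 7, 8, 9, 10, 11, 12, 13} — 8 values for 8 variables — and 11 appears only in Alice's list, so Alice = 11.
The 7 still-open variables together cover exactly {6, 7, 8, 9, 10, 12, 13} — 7 values for 7 variables — and 9 appears only in Priya's list, so Priya = 9.
The 6 still-open variables together cover exactly {6, 7, 8, 10, 12, 13} — 6 values for 6 variables — and 10 appears only in Erin's list, so Erin = 10.
The 5 still-open variables together cover exactly {6, 7, 8, 12, 13} — 5 values for 5 variables — and 12 appears only in Nate's list, so Nate = 12.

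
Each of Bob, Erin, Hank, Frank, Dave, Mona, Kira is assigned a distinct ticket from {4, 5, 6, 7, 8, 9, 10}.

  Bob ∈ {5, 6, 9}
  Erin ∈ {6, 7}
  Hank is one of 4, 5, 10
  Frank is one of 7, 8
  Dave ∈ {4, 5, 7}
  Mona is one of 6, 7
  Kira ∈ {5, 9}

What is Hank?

10

Among the 7 variables, 8 fits only Frank (and all 7 values in {4, 5, 6, 7, 8, 9, 10} must be used), so Frank = 8.
Among the 6 still-open variables, 10 fits only Hank (and all 6 values in {4, 5, 6, 7, 9, 10} must be used), so Hank = 10.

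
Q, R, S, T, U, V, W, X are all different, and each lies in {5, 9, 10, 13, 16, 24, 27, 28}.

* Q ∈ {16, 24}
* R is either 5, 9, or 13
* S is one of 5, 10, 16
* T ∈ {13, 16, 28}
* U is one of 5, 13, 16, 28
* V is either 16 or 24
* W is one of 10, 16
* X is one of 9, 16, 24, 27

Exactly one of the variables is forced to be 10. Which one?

The 8 variables draw from only 8 values {5, 9, 10, 13, 16, 24, 27, 28}, so each is used; only X can be 27, hence X = 27.
The 7 still-open variables together cover exactly {5, 9, 10, 13, 16, 24, 28} — 7 values for 7 variables — and 9 appears only in R's list, so R = 9.
The 2 variables Q and V are confined to {16, 24}, which locks those values in; drop them from S, T, U, W.
So 10 goes to W.

W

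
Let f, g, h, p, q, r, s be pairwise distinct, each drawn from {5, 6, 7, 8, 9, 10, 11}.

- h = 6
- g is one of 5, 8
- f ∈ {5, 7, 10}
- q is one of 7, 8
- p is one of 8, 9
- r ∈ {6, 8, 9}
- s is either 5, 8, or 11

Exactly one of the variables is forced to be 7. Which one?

q

h must be 6 (only option left). Remove 6 from r.
The 6 still-open variables draw from only 6 values {5, 7, 8, 9, 10, 11}, so each is used; only f can be 10, hence f = 10.
The 5 still-open variables draw from only 5 values {5, 7, 8, 9, 11}, so each is used; only q can be 7, hence q = 7.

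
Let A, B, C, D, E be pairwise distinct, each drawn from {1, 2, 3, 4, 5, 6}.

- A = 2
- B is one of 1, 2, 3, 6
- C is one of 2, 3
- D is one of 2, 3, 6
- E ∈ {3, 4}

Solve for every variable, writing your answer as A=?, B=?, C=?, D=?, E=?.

A must be 2 (only option left). So B, C, D can't be 2.
C must be 3 (only option left). So B, D, E can't be 3.
D must be 6 (only option left). Strike 6 from B.
E must be 4 (only option left).
That leaves B = 1.

A=2, B=1, C=3, D=6, E=4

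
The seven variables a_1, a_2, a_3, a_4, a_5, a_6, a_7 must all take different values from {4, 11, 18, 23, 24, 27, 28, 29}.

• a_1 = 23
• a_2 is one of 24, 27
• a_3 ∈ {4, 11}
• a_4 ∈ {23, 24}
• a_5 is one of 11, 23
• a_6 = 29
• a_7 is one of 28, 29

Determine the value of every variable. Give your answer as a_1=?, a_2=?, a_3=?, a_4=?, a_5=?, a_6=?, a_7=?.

a_1=23, a_2=27, a_3=4, a_4=24, a_5=11, a_6=29, a_7=28

a_1 has just one choice, so a_1 = 23. Strike 23 from a_4, a_5.
a_4's domain is down to {24}, so a_4 = 24. Strike 24 from a_2.
a_5 must be 11 (only option left). So a_3 can't be 11.
a_6's domain is down to {29}, so a_6 = 29. Eliminate 29 elsewhere: a_7.
a_7 must be 28 (only option left).
a_2's domain is down to {27}, so a_2 = 27.
a_3's domain is down to {4}, so a_3 = 4.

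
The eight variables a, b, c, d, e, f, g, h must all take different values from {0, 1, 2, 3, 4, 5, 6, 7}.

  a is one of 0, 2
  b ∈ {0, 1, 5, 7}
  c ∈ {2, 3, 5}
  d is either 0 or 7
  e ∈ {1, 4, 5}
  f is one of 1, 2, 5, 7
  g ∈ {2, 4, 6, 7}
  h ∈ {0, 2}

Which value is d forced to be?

7

The 8 variables draw from only 8 values {0, 1, 2, 3, 4, 5, 6, 7}, so each is used; only c can be 3, hence c = 3.
Among the 7 still-open variables, 6 fits only g (and all 7 values in {0, 1, 2, 4, 5, 6, 7} must be used), so g = 6.
Among the 6 still-open variables, 4 fits only e (and all 6 values in {0, 1, 2, 4, 5, 7} must be used), so e = 4.
a and h share exactly the 2 values {0, 2}; by pigeonhole those values go to them, so strike 0, 2 from b, d, f.
So d = 7.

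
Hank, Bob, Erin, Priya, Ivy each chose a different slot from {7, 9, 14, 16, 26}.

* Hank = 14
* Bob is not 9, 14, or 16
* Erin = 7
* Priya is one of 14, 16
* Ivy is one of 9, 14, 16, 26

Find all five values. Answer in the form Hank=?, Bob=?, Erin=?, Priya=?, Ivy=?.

Hank=14, Bob=26, Erin=7, Priya=16, Ivy=9

Hank's domain is down to {14}, so Hank = 14. Remove 14 from Priya, Ivy.
That leaves Erin = 7. Strike 7 from Bob.
Priya's domain is down to {16}, so Priya = 16. So Ivy can't be 16.
Bob must be 26 (only option left). Strike 26 from Ivy.
Ivy must be 9 (only option left).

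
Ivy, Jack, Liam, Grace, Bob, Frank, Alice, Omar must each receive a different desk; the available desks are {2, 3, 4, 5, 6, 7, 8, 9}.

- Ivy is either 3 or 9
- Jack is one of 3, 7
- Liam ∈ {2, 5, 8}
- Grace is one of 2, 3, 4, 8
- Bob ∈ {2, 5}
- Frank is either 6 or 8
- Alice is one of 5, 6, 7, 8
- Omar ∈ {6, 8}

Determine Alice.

The 8 variables draw from only 8 values {2, 3, 4, 5, 6, 7, 8, 9}, so each is used; only Grace can be 4, hence Grace = 4.
The 7 still-open variables together cover exactly {2, 3, 5, 6, 7, 8, 9} — 7 values for 7 variables — and 9 appears only in Ivy's list, so Ivy = 9.
The 6 still-open variables draw from only 6 values {2, 3, 5, 6, 7, 8}, so each is used; only Jack can be 3, hence Jack = 3.
Among the 5 still-open variables, 7 fits only Alice (and all 5 values in {2, 5, 6, 7, 8} must be used), so Alice = 7.

7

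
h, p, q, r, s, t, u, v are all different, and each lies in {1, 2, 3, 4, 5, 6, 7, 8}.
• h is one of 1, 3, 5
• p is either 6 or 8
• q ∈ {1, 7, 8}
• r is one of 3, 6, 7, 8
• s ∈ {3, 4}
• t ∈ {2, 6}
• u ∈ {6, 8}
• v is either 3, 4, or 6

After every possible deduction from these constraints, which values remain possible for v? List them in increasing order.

The 8 variables together cover exactly {1, 2, 3, 4, 5, 6, 7, 8} — 8 values for 8 variables — and 2 appears only in t's list, so t = 2.
The 7 still-open variables draw from only 7 values {1, 3, 4, 5, 6, 7, 8}, so each is used; only h can be 5, hence h = 5.
The 6 still-open variables draw from only 6 values {1, 3, 4, 6, 7, 8}, so each is used; only q can be 1, hence q = 1.
Among the 5 still-open variables, 7 fits only r (and all 5 values in {3, 4, 6, 7, 8} must be used), so r = 7.
p and u between them cover only {6, 8} — a naked pair. Remove those values from v.
No further eliminations apply; v can still be any of 3, 4.

3, 4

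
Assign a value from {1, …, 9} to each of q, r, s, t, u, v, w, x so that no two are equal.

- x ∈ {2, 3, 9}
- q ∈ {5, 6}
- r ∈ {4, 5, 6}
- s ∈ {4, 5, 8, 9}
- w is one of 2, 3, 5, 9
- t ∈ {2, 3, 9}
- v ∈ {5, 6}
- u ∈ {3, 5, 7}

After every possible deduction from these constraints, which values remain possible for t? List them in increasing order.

2, 3, 9

Among the 8 variables, 7 fits only u (and all 8 values in {2, 3, 4, 5, 6, 7, 8, 9} must be used), so u = 7.
The 7 still-open variables draw from only 7 values {2, 3, 4, 5, 6, 8, 9}, so each is used; only s can be 8, hence s = 8.
The 6 still-open variables draw from only 6 values {2, 3, 4, 5, 6, 9}, so each is used; only r can be 4, hence r = 4.
The 2 variables q and v are confined to {5, 6}, which locks those values in; drop them from w.
No further eliminations apply; t can still be any of 2, 3, 9.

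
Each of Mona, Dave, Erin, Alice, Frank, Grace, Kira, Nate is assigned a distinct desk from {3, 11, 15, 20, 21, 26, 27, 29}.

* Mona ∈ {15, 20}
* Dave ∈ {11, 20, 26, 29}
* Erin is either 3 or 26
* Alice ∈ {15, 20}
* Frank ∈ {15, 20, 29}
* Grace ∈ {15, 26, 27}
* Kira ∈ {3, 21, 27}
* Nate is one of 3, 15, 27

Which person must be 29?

The 8 variables draw from only 8 values {3, 11, 15, 20, 21, 26, 27, 29}, so each is used; only Dave can be 11, hence Dave = 11.
The 7 still-open variables together cover exactly {3, 15, 20, 21, 26, 27, 29} — 7 values for 7 variables — and 21 appears only in Kira's list, so Kira = 21.
The 6 still-open variables together cover exactly {3, 15, 20, 26, 27, 29} — 6 values for 6 variables — and 29 appears only in Frank's list, so Frank = 29.

Frank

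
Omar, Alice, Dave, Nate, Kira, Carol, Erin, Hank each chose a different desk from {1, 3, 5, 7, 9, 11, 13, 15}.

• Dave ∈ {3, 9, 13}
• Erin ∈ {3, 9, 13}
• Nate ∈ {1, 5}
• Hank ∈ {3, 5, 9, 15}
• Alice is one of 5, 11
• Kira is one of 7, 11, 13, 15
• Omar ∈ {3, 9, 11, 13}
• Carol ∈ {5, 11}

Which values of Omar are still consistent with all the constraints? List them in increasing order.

3, 9, 13

Among the 8 variables, 1 fits only Nate (and all 8 values in {1, 3, 5, 7, 9, 11, 13, 15} must be used), so Nate = 1.
Among the 7 still-open variables, 7 fits only Kira (and all 7 values in {3, 5, 7, 9, 11, 13, 15} must be used), so Kira = 7.
Among the 6 still-open variables, 15 fits only Hank (and all 6 values in {3, 5, 9, 11, 13, 15} must be used), so Hank = 15.
Alice and Carol share exactly the 2 values {5, 11}; by pigeonhole those values go to them, so strike 5, 11 from Omar.
No further eliminations apply; Omar can still be any of 3, 9, 13.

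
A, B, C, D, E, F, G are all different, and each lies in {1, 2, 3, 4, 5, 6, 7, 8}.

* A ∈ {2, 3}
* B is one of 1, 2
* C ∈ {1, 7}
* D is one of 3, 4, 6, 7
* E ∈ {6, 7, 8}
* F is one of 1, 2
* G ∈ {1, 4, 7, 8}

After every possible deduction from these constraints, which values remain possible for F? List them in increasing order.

B and F between them cover only {1, 2} — a naked pair. Remove those values from A, C, G.
That leaves A = 3. Strike 3 from D.
C must be 7 (only option left). Strike 7 from D, E, G.
No further eliminations apply; F can still be any of 1, 2.

1, 2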